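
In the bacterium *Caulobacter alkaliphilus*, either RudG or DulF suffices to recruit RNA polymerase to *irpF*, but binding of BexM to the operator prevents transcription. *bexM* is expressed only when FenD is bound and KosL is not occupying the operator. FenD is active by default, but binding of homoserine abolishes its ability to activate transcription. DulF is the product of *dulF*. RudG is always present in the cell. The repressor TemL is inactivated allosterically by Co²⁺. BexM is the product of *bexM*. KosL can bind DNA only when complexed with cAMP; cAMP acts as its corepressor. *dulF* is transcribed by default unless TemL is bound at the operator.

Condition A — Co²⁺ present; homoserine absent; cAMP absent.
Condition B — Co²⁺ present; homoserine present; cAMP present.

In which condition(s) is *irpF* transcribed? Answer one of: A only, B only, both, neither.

Condition A:
RudG is produced constitutively and is active.
Co²⁺ is present, so TemL is inactive.
With no repressor bound, *dulF* is transcribed.
So DulF is produced and active.
Homoserine is absent, so FenD is active.
cAMP is absent, so KosL is inactive.
No repressor is bound and FenD is active, so *bexM* is transcribed.
So BexM is produced and active.
With repressor BexM bound, *irpF* is not transcribed.
→ *irpF* is OFF in A.
Condition B:
RudG is produced constitutively and is active.
Co²⁺ is present, so TemL is inactive.
With no repressor bound, *dulF* is transcribed.
So DulF is produced and active.
Homoserine is present, so FenD is inactive.
cAMP is present, so KosL is active.
With repressor KosL bound, *bexM* is not transcribed.
So BexM is not produced.
Activator RudG is present, so *irpF* is transcribed.
→ *irpF* is ON in B.

B only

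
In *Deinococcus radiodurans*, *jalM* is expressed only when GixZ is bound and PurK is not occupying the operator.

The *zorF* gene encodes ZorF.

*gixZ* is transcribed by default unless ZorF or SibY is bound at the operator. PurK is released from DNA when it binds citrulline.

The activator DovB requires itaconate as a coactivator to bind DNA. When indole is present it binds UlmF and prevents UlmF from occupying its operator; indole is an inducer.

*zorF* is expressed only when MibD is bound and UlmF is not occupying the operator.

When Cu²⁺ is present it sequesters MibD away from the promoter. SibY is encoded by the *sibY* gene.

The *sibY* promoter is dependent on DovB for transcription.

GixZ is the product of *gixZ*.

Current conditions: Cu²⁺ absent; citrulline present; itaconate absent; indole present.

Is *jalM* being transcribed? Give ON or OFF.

OFF

Cu²⁺ is absent, so MibD is active.
Indole is present, so UlmF is inactive.
No repressor is bound and MibD is active, so *zorF* is transcribed.
So ZorF is produced and active.
Itaconate is absent, so DovB is inactive.
Required activator DovB is absent, so *sibY* is not transcribed.
So SibY is not produced.
With repressor ZorF bound, *gixZ* is not transcribed.
So GixZ is not produced.
Citrulline is present, so PurK is inactive.
Required activator GixZ is absent, so *jalM* is not transcribed.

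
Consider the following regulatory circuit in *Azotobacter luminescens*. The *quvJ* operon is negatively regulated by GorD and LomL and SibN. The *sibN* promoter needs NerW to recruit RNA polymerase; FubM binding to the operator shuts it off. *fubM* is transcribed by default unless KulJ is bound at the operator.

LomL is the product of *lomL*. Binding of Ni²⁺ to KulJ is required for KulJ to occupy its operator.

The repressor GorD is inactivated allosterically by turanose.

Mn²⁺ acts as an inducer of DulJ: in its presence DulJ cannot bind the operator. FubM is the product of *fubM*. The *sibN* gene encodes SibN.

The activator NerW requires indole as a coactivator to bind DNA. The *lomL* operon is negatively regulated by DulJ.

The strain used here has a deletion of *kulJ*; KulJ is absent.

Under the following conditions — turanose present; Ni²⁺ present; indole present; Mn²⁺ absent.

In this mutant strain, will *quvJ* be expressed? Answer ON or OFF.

ON

Turanose is present, so GorD is inactive.
Mn²⁺ is absent, so DulJ is active.
With repressor DulJ bound, *lomL* is not transcribed.
So LomL is not produced.
Indole is present, so NerW is active.
KulJ is non-functional in this strain, so it has no effect.
With no repressor bound, *fubM* is transcribed.
So FubM is produced and active.
With repressor FubM bound, *sibN* is not transcribed.
So SibN is not produced.
With no repressor bound, *quvJ* is transcribed.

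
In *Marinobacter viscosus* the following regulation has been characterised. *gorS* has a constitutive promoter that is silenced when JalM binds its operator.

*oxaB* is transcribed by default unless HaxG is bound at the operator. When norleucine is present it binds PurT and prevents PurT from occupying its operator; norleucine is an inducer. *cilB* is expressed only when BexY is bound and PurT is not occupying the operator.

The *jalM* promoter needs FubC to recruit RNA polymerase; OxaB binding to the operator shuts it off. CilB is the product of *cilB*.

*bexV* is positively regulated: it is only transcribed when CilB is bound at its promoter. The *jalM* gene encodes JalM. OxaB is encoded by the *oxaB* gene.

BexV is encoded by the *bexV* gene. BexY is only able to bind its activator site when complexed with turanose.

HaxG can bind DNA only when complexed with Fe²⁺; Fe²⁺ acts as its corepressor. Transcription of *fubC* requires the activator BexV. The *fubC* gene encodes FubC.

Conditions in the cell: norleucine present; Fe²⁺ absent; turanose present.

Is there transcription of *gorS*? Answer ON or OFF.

Norleucine is present, so PurT is inactive.
Turanose is present, so BexY is active.
No repressor is bound and BexY is active, so *cilB* is transcribed.
So CilB is produced and active.
No repressor is bound and CilB is active, so *bexV* is transcribed.
So BexV is produced and active.
No repressor is bound and BexV is active, so *fubC* is transcribed.
So FubC is produced and active.
Fe²⁺ is absent, so HaxG is inactive.
With no repressor bound, *oxaB* is transcribed.
So OxaB is produced and active.
With repressor OxaB bound, *jalM* is not transcribed.
So JalM is not produced.
With no repressor bound, *gorS* is transcribed.

ON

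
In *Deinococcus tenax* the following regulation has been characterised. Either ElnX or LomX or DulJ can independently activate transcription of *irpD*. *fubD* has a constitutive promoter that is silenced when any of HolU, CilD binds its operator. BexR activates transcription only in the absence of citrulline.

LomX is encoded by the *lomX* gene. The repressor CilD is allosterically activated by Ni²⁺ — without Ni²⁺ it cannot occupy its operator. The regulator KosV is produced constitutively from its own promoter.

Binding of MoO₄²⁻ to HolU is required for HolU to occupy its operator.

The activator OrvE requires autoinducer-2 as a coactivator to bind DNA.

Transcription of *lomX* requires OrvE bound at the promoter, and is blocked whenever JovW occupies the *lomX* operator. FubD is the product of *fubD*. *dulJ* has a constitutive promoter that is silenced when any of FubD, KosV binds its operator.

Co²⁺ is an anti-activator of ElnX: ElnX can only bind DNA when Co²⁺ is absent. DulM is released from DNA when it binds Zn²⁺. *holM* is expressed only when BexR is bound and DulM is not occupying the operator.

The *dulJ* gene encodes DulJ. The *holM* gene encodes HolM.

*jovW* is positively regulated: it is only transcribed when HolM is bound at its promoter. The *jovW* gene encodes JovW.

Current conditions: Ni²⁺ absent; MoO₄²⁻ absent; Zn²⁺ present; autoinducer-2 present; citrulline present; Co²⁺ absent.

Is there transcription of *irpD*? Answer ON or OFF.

Co²⁺ is absent, so ElnX is active.
Zn²⁺ is present, so DulM is inactive.
Citrulline is present, so BexR is inactive.
Required activator BexR is absent, so *holM* is not transcribed.
So HolM is not produced.
Required activator HolM is absent, so *jovW* is not transcribed.
So JovW is not produced.
Autoinducer-2 is present, so OrvE is active.
No repressor is bound and OrvE is active, so *lomX* is transcribed.
So LomX is produced and active.
MoO₄²⁻ is absent, so HolU is inactive.
Ni²⁺ is absent, so CilD is inactive.
With no repressor bound, *fubD* is transcribed.
So FubD is produced and active.
KosV is produced constitutively and is active.
With repressor FubD bound, *dulJ* is not transcribed.
So DulJ is not produced.
Activator ElnX is present, so *irpD* is transcribed.

ON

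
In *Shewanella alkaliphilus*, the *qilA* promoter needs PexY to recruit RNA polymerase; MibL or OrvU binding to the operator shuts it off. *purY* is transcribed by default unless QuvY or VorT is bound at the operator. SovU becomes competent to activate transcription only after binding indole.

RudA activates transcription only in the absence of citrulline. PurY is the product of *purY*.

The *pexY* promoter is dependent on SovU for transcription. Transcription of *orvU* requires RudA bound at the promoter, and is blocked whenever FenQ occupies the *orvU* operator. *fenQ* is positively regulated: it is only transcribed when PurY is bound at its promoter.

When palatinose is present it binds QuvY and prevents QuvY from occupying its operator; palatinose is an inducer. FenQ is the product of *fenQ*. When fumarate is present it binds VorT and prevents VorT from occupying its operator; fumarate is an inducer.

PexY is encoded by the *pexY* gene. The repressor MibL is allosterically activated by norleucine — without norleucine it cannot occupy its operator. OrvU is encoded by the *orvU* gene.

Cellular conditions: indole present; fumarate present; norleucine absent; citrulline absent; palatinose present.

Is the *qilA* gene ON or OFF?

Norleucine is absent, so MibL is inactive.
Indole is present, so SovU is active.
No repressor is bound and SovU is active, so *pexY* is transcribed.
So PexY is produced and active.
Palatinose is present, so QuvY is inactive.
Fumarate is present, so VorT is inactive.
With no repressor bound, *purY* is transcribed.
So PurY is produced and active.
No repressor is bound and PurY is active, so *fenQ* is transcribed.
So FenQ is produced and active.
Citrulline is absent, so RudA is active.
With repressor FenQ bound, *orvU* is not transcribed.
So OrvU is not produced.
No repressor is bound and PexY is active, so *qilA* is transcribed.

ON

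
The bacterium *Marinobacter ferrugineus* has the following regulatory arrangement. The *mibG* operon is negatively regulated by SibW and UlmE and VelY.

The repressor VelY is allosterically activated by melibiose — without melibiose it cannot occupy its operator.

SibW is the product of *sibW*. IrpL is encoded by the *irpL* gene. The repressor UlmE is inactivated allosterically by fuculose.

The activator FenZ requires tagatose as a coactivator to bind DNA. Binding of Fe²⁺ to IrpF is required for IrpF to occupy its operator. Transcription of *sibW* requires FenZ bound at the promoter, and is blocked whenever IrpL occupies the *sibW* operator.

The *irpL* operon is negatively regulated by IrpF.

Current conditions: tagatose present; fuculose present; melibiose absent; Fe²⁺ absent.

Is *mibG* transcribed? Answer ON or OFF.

ON

Tagatose is present, so FenZ is active.
Fe²⁺ is absent, so IrpF is inactive.
With no repressor bound, *irpL* is transcribed.
So IrpL is produced and active.
With repressor IrpL bound, *sibW* is not transcribed.
So SibW is not produced.
Fuculose is present, so UlmE is inactive.
Melibiose is absent, so VelY is inactive.
With no repressor bound, *mibG* is transcribed.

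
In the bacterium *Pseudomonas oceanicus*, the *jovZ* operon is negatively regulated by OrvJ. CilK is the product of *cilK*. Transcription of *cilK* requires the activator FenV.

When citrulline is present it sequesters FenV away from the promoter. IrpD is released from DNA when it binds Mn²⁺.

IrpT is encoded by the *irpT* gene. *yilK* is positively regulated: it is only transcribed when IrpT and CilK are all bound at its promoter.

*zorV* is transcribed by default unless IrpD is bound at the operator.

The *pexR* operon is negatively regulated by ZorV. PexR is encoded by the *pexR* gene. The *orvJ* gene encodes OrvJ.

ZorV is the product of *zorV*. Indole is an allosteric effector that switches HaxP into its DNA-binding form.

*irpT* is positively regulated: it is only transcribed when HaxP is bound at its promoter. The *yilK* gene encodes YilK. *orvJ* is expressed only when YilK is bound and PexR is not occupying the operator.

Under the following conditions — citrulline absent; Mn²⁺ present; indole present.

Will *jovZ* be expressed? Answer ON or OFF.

OFF

Mn²⁺ is present, so IrpD is inactive.
With no repressor bound, *zorV* is transcribed.
So ZorV is produced and active.
With repressor ZorV bound, *pexR* is not transcribed.
So PexR is not produced.
Indole is present, so HaxP is active.
No repressor is bound and HaxP is active, so *irpT* is transcribed.
So IrpT is produced and active.
Citrulline is absent, so FenV is active.
No repressor is bound and FenV is active, so *cilK* is transcribed.
So CilK is produced and active.
No repressor is bound and IrpT and CilK are active, so *yilK* is transcribed.
So YilK is produced and active.
No repressor is bound and YilK is active, so *orvJ* is transcribed.
So OrvJ is produced and active.
With repressor OrvJ bound, *jovZ* is not transcribed.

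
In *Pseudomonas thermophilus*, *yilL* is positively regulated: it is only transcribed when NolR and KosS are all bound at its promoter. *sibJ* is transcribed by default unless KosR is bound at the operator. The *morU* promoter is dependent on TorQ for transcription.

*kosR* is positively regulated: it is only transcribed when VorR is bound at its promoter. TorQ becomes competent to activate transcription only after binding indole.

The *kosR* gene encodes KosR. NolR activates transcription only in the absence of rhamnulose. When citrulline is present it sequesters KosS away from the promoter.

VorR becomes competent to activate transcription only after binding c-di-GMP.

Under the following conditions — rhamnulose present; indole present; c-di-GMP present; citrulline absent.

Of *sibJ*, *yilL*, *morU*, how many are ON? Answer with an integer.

c-di-GMP is present, so VorR is active.
No repressor is bound and VorR is active, so *kosR* is transcribed.
So KosR is produced and active.
With repressor KosR bound, *sibJ* is not transcribed.
→ *sibJ* is OFF.
Rhamnulose is present, so NolR is inactive.
Citrulline is absent, so KosS is active.
Required activator NolR is absent, so *yilL* is not transcribed.
→ *yilL* is OFF.
Indole is present, so TorQ is active.
No repressor is bound and TorQ is active, so *morU* is transcribed.
→ *morU* is ON.
1 of the 3 genes is transcribed.

1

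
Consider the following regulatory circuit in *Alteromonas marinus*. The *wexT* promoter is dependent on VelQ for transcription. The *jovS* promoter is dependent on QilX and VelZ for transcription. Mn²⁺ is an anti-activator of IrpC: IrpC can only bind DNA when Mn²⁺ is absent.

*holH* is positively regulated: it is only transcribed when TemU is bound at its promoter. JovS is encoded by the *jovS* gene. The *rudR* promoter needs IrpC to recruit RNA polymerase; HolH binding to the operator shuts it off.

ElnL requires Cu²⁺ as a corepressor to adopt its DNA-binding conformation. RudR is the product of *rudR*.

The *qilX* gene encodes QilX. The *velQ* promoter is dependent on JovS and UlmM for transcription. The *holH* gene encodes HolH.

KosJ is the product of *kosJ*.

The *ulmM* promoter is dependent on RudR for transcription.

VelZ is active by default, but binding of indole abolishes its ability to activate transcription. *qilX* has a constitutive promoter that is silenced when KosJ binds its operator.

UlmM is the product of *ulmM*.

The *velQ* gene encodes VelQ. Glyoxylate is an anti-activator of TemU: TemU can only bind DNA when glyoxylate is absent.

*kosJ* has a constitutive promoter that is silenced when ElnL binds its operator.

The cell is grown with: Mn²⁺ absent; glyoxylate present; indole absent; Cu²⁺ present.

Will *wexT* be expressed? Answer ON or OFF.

ON

Cu²⁺ is present, so ElnL is active.
With repressor ElnL bound, *kosJ* is not transcribed.
So KosJ is not produced.
With no repressor bound, *qilX* is transcribed.
So QilX is produced and active.
Indole is absent, so VelZ is active.
No repressor is bound and QilX and VelZ are active, so *jovS* is transcribed.
So JovS is produced and active.
Mn²⁺ is absent, so IrpC is active.
Glyoxylate is present, so TemU is inactive.
Required activator TemU is absent, so *holH* is not transcribed.
So HolH is not produced.
No repressor is bound and IrpC is active, so *rudR* is transcribed.
So RudR is produced and active.
No repressor is bound and RudR is active, so *ulmM* is transcribed.
So UlmM is produced and active.
No repressor is bound and JovS and UlmM are active, so *velQ* is transcribed.
So VelQ is produced and active.
No repressor is bound and VelQ is active, so *wexT* is transcribed.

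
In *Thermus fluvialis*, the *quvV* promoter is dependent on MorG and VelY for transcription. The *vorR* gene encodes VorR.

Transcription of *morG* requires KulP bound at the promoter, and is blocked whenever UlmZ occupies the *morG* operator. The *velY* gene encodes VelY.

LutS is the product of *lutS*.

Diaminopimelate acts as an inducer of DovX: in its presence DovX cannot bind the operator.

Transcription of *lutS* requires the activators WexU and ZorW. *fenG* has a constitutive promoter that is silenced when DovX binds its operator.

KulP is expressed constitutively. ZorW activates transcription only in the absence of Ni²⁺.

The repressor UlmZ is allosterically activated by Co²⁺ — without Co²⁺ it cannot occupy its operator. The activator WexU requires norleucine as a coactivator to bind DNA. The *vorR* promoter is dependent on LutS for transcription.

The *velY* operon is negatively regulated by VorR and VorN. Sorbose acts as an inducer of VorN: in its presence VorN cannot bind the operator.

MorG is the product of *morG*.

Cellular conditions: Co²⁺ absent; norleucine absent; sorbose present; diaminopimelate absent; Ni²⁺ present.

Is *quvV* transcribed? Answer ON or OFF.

Co²⁺ is absent, so UlmZ is inactive.
KulP is produced constitutively and is active.
No repressor is bound and KulP is active, so *morG* is transcribed.
So MorG is produced and active.
Norleucine is absent, so WexU is inactive.
Ni²⁺ is present, so ZorW is inactive.
Required activator WexU is absent, so *lutS* is not transcribed.
So LutS is not produced.
Required activator LutS is absent, so *vorR* is not transcribed.
So VorR is not produced.
Sorbose is present, so VorN is inactive.
With no repressor bound, *velY* is transcribed.
So VelY is produced and active.
No repressor is bound and MorG and VelY are active, so *quvV* is transcribed.

ON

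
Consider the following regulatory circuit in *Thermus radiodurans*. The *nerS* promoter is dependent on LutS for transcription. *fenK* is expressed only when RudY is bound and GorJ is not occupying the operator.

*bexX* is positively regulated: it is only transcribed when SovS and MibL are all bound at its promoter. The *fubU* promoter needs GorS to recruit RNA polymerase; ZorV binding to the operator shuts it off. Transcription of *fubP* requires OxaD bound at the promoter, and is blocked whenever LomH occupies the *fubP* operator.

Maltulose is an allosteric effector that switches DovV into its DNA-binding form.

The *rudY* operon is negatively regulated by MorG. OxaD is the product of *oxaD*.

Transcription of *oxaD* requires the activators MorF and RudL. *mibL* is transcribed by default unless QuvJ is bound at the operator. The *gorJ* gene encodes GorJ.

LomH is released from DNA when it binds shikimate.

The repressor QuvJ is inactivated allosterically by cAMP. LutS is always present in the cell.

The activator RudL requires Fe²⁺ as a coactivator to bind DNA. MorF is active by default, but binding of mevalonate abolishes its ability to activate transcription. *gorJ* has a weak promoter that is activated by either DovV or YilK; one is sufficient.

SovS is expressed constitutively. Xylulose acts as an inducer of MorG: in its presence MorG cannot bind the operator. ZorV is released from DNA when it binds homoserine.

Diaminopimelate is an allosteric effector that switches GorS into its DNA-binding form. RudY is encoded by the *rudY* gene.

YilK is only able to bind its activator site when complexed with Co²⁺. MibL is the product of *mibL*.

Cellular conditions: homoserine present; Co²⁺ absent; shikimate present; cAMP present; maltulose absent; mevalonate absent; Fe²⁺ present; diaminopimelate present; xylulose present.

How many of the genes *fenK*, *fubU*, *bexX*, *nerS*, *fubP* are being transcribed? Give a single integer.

Xylulose is present, so MorG is inactive.
With no repressor bound, *rudY* is transcribed.
So RudY is produced and active.
Maltulose is absent, so DovV is inactive.
Co²⁺ is absent, so YilK is inactive.
No activator is available at the *gorJ* promoter, so *gorJ* is not transcribed.
So GorJ is not produced.
No repressor is bound and RudY is active, so *fenK* is transcribed.
→ *fenK* is ON.
Homoserine is present, so ZorV is inactive.
Diaminopimelate is present, so GorS is active.
No repressor is bound and GorS is active, so *fubU* is transcribed.
→ *fubU* is ON.
SovS is produced constitutively and is active.
cAMP is present, so QuvJ is inactive.
With no repressor bound, *mibL* is transcribed.
So MibL is produced and active.
No repressor is bound and SovS and MibL are active, so *bexX* is transcribed.
→ *bexX* is ON.
LutS is produced constitutively and is active.
No repressor is bound and LutS is active, so *nerS* is transcribed.
→ *nerS* is ON.
Mevalonate is absent, so MorF is active.
Fe²⁺ is present, so RudL is active.
No repressor is bound and MorF and RudL are active, so *oxaD* is transcribed.
So OxaD is produced and active.
Shikimate is present, so LomH is inactive.
No repressor is bound and OxaD is active, so *fubP* is transcribed.
→ *fubP* is ON.
5 of the 5 genes are transcribed.

5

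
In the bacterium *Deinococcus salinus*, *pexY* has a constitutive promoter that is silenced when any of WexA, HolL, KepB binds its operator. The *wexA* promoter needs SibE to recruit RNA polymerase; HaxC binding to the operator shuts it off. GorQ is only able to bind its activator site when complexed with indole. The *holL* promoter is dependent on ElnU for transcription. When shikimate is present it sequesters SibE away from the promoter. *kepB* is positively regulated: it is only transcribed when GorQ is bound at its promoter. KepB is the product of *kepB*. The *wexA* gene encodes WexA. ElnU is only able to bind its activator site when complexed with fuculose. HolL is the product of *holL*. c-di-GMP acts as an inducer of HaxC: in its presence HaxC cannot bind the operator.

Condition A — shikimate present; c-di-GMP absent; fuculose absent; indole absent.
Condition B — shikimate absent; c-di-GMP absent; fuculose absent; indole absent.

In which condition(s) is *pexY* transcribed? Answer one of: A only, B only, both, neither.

both

Condition A:
Shikimate is present, so SibE is inactive.
c-di-GMP is absent, so HaxC is active.
With repressor HaxC bound, *wexA* is not transcribed.
So WexA is not produced.
Fuculose is absent, so ElnU is inactive.
Required activator ElnU is absent, so *holL* is not transcribed.
So HolL is not produced.
Indole is absent, so GorQ is inactive.
Required activator GorQ is absent, so *kepB* is not transcribed.
So KepB is not produced.
With no repressor bound, *pexY* is transcribed.
→ *pexY* is ON in A.
Condition B:
Shikimate is absent, so SibE is active.
c-di-GMP is absent, so HaxC is active.
With repressor HaxC bound, *wexA* is not transcribed.
So WexA is not produced.
Fuculose is absent, so ElnU is inactive.
Required activator ElnU is absent, so *holL* is not transcribed.
So HolL is not produced.
Indole is absent, so GorQ is inactive.
Required activator GorQ is absent, so *kepB* is not transcribed.
So KepB is not produced.
With no repressor bound, *pexY* is transcribed.
→ *pexY* is ON in B.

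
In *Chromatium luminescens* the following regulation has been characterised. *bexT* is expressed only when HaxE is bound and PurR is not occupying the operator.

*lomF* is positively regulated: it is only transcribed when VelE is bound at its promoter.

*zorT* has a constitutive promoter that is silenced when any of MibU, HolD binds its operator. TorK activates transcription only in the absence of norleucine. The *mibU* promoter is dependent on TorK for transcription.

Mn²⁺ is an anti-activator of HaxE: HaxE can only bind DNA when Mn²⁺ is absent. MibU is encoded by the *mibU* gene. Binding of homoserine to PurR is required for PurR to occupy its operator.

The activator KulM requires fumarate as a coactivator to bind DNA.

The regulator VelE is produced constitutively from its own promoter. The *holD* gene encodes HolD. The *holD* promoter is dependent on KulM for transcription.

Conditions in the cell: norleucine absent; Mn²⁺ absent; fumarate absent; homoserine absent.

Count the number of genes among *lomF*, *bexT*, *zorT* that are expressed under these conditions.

2

VelE is produced constitutively and is active.
No repressor is bound and VelE is active, so *lomF* is transcribed.
→ *lomF* is ON.
Mn²⁺ is absent, so HaxE is active.
Homoserine is absent, so PurR is inactive.
No repressor is bound and HaxE is active, so *bexT* is transcribed.
→ *bexT* is ON.
Norleucine is absent, so TorK is active.
No repressor is bound and TorK is active, so *mibU* is transcribed.
So MibU is produced and active.
Fumarate is absent, so KulM is inactive.
Required activator KulM is absent, so *holD* is not transcribed.
So HolD is not produced.
With repressor MibU bound, *zorT* is not transcribed.
→ *zorT* is OFF.
2 of the 3 genes are transcribed.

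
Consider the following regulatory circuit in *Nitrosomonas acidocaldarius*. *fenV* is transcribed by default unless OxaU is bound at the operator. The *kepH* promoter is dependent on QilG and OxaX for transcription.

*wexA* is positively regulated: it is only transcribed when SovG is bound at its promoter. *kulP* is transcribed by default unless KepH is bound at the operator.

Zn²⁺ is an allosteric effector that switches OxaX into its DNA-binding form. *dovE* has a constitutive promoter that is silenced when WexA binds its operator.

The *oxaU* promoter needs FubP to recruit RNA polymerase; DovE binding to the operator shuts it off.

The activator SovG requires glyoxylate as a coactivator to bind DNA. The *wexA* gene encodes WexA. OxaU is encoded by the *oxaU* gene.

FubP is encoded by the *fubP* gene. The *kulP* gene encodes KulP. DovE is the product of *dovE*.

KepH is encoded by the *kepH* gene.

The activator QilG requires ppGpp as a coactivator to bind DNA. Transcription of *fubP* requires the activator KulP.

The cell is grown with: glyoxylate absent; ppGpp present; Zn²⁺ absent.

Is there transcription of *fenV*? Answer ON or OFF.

ON

ppGpp is present, so QilG is active.
Zn²⁺ is absent, so OxaX is inactive.
Required activator OxaX is absent, so *kepH* is not transcribed.
So KepH is not produced.
With no repressor bound, *kulP* is transcribed.
So KulP is produced and active.
No repressor is bound and KulP is active, so *fubP* is transcribed.
So FubP is produced and active.
Glyoxylate is absent, so SovG is inactive.
Required activator SovG is absent, so *wexA* is not transcribed.
So WexA is not produced.
With no repressor bound, *dovE* is transcribed.
So DovE is produced and active.
With repressor DovE bound, *oxaU* is not transcribed.
So OxaU is not produced.
With no repressor bound, *fenV* is transcribed.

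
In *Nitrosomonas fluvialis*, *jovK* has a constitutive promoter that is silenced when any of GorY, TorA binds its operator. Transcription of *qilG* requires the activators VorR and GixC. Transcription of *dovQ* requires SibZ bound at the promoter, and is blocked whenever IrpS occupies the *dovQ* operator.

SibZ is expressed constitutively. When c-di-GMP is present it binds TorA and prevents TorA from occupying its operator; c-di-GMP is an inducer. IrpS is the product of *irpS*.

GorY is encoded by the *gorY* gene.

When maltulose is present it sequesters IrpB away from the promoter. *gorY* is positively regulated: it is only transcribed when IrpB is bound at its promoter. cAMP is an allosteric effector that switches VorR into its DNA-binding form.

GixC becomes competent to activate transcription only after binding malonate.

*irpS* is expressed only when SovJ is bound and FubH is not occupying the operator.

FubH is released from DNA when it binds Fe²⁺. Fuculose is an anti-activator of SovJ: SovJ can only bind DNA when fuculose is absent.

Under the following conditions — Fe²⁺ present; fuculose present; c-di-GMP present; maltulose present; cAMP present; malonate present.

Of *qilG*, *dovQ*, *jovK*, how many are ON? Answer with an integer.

cAMP is present, so VorR is active.
Malonate is present, so GixC is active.
No repressor is bound and VorR and GixC are active, so *qilG* is transcribed.
→ *qilG* is ON.
Fe²⁺ is present, so FubH is inactive.
Fuculose is present, so SovJ is inactive.
Required activator SovJ is absent, so *irpS* is not transcribed.
So IrpS is not produced.
SibZ is produced constitutively and is active.
No repressor is bound and SibZ is active, so *dovQ* is transcribed.
→ *dovQ* is ON.
Maltulose is present, so IrpB is inactive.
Required activator IrpB is absent, so *gorY* is not transcribed.
So GorY is not produced.
c-di-GMP is present, so TorA is inactive.
With no repressor bound, *jovK* is transcribed.
→ *jovK* is ON.
3 of the 3 genes are transcribed.

3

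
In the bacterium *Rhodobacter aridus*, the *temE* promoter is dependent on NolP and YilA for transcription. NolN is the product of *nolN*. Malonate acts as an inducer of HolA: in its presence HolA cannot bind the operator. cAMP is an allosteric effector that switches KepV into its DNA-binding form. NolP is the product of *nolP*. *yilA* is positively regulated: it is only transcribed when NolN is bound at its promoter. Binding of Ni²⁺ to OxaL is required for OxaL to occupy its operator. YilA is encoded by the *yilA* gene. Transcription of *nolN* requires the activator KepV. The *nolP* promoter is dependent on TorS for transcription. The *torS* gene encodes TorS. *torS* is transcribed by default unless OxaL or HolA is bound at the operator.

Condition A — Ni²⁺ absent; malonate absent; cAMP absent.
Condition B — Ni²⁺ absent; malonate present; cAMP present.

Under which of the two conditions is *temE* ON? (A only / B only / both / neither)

B only

Condition A:
Ni²⁺ is absent, so OxaL is inactive.
Malonate is absent, so HolA is active.
With repressor HolA bound, *torS* is not transcribed.
So TorS is not produced.
Required activator TorS is absent, so *nolP* is not transcribed.
So NolP is not produced.
cAMP is absent, so KepV is inactive.
Required activator KepV is absent, so *nolN* is not transcribed.
So NolN is not produced.
Required activator NolN is absent, so *yilA* is not transcribed.
So YilA is not produced.
Required activator NolP is absent, so *temE* is not transcribed.
→ *temE* is OFF in A.
Condition B:
Ni²⁺ is absent, so OxaL is inactive.
Malonate is present, so HolA is inactive.
With no repressor bound, *torS* is transcribed.
So TorS is produced and active.
No repressor is bound and TorS is active, so *nolP* is transcribed.
So NolP is produced and active.
cAMP is present, so KepV is active.
No repressor is bound and KepV is active, so *nolN* is transcribed.
So NolN is produced and active.
No repressor is bound and NolN is active, so *yilA* is transcribed.
So YilA is produced and active.
No repressor is bound and NolP and YilA are active, so *temE* is transcribed.
→ *temE* is ON in B.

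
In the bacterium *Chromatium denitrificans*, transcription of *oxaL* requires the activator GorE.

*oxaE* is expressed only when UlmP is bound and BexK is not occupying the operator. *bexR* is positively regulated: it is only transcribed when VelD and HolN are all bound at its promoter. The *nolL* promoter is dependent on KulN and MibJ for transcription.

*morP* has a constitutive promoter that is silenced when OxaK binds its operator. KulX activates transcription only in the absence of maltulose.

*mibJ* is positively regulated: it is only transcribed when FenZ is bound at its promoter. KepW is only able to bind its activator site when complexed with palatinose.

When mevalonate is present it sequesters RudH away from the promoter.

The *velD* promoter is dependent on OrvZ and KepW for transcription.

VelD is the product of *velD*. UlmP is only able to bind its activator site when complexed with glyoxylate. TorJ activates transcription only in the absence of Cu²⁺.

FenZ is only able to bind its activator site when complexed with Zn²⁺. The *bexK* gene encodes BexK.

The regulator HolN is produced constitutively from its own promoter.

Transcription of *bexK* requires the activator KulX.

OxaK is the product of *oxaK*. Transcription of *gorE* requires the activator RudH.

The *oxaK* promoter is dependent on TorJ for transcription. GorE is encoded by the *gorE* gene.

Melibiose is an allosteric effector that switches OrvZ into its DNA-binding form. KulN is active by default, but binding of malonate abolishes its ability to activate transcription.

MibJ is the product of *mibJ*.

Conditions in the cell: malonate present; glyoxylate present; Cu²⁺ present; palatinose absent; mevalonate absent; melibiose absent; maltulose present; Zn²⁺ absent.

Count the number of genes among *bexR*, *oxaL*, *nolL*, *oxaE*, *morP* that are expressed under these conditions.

Melibiose is absent, so OrvZ is inactive.
Palatinose is absent, so KepW is inactive.
Required activator OrvZ is absent, so *velD* is not transcribed.
So VelD is not produced.
HolN is produced constitutively and is active.
Required activator VelD is absent, so *bexR* is not transcribed.
→ *bexR* is OFF.
Mevalonate is absent, so RudH is active.
No repressor is bound and RudH is active, so *gorE* is transcribed.
So GorE is produced and active.
No repressor is bound and GorE is active, so *oxaL* is transcribed.
→ *oxaL* is ON.
Malonate is present, so KulN is inactive.
Zn²⁺ is absent, so FenZ is inactive.
Required activator FenZ is absent, so *mibJ* is not transcribed.
So MibJ is not produced.
Required activator KulN is absent, so *nolL* is not transcribed.
→ *nolL* is OFF.
Glyoxylate is present, so UlmP is active.
Maltulose is present, so KulX is inactive.
Required activator KulX is absent, so *bexK* is not transcribed.
So BexK is not produced.
No repressor is bound and UlmP is active, so *oxaE* is transcribed.
→ *oxaE* is ON.
Cu²⁺ is present, so TorJ is inactive.
Required activator TorJ is absent, so *oxaK* is not transcribed.
So OxaK is not produced.
With no repressor bound, *morP* is transcribed.
→ *morP* is ON.
3 of the 5 genes are transcribed.

3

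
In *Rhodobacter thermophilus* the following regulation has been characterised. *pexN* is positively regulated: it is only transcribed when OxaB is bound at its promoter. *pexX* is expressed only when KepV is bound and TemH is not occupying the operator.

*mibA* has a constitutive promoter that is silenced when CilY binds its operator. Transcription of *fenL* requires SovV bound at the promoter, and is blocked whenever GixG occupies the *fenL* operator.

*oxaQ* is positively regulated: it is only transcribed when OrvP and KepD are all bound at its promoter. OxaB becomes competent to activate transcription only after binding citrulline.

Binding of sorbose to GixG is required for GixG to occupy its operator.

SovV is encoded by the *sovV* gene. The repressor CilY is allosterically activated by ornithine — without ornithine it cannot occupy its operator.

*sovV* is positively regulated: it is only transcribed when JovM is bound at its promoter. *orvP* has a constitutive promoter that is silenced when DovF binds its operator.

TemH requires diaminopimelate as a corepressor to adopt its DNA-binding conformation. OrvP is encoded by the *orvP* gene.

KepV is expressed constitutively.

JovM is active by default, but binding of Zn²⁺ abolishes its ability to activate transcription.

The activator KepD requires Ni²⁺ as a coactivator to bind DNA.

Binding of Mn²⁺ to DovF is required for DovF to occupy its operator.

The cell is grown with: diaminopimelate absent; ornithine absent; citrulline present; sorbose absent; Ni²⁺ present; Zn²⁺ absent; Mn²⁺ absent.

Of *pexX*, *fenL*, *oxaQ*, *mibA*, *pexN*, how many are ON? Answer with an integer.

Diaminopimelate is absent, so TemH is inactive.
KepV is produced constitutively and is active.
No repressor is bound and KepV is active, so *pexX* is transcribed.
→ *pexX* is ON.
Zn²⁺ is absent, so JovM is active.
No repressor is bound and JovM is active, so *sovV* is transcribed.
So SovV is produced and active.
Sorbose is absent, so GixG is inactive.
No repressor is bound and SovV is active, so *fenL* is transcribed.
→ *fenL* is ON.
Mn²⁺ is absent, so DovF is inactive.
With no repressor bound, *orvP* is transcribed.
So OrvP is produced and active.
Ni²⁺ is present, so KepD is active.
No repressor is bound and OrvP and KepD are active, so *oxaQ* is transcribed.
→ *oxaQ* is ON.
Ornithine is absent, so CilY is inactive.
With no repressor bound, *mibA* is transcribed.
→ *mibA* is ON.
Citrulline is present, so OxaB is active.
No repressor is bound and OxaB is active, so *pexN* is transcribed.
→ *pexN* is ON.
5 of the 5 genes are transcribed.

5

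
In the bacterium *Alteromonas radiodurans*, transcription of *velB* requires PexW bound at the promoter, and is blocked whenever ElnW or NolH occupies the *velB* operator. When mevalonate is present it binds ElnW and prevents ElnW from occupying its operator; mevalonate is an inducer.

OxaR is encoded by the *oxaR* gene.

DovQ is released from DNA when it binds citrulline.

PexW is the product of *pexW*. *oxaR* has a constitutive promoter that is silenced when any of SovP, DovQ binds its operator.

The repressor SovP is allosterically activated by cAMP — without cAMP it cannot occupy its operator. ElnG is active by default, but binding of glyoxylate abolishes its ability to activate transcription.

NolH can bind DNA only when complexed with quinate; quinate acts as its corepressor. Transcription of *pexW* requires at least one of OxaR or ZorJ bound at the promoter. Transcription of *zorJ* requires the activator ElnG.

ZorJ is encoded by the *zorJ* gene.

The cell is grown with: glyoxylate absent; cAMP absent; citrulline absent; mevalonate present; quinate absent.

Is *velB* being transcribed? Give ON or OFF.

ON

Mevalonate is present, so ElnW is inactive.
Quinate is absent, so NolH is inactive.
cAMP is absent, so SovP is inactive.
Citrulline is absent, so DovQ is active.
With repressor DovQ bound, *oxaR* is not transcribed.
So OxaR is not produced.
Glyoxylate is absent, so ElnG is active.
No repressor is bound and ElnG is active, so *zorJ* is transcribed.
So ZorJ is produced and active.
Activator ZorJ is present, so *pexW* is transcribed.
So PexW is produced and active.
No repressor is bound and PexW is active, so *velB* is transcribed.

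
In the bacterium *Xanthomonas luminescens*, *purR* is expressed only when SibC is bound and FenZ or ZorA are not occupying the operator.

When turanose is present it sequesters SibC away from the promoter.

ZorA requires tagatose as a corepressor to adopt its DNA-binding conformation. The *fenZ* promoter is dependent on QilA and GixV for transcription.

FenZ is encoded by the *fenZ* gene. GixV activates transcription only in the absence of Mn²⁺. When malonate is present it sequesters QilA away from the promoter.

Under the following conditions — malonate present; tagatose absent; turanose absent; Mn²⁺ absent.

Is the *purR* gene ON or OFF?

ON

Malonate is present, so QilA is inactive.
Mn²⁺ is absent, so GixV is active.
Required activator QilA is absent, so *fenZ* is not transcribed.
So FenZ is not produced.
Turanose is absent, so SibC is active.
Tagatose is absent, so ZorA is inactive.
No repressor is bound and SibC is active, so *purR* is transcribed.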